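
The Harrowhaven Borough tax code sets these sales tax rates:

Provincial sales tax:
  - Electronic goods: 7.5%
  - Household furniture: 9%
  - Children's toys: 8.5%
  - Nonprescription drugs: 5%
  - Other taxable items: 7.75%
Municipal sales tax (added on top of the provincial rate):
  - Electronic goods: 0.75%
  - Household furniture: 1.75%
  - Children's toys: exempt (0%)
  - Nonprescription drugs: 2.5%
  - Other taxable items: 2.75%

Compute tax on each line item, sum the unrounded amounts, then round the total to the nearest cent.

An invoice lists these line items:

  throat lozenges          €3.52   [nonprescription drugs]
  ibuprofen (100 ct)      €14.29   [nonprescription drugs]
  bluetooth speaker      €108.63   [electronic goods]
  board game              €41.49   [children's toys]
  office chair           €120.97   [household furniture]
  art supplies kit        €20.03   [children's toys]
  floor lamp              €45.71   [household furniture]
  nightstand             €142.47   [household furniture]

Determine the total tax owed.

Throat lozenges €3.52: nonprescription drugs → 5% + 2.5% municipal = 7.5% → €0.264
Ibuprofen (100 ct) €14.29: nonprescription drugs → 5% + 2.5% municipal = 7.5% → €1.07175
Bluetooth speaker €108.63: electronic goods → 7.5% + 0.75% municipal = 8.25% → €8.961975
Board game €41.49: children's toys → 8.5% + 0% municipal = 8.5% → €3.52665
Office chair €120.97: household furniture → 9% + 1.75% municipal = 10.75% → €13.004275
Art supplies kit €20.03: children's toys → 8.5% + 0% municipal = 8.5% → €1.70255
Floor lamp €45.71: household furniture → 9% + 1.75% municipal = 10.75% → €4.913825
Nightstand €142.47: household furniture → 9% + 1.75% municipal = 10.75% → €15.315525
Unrounded tax sum = €48.76055 → €48.76

€48.76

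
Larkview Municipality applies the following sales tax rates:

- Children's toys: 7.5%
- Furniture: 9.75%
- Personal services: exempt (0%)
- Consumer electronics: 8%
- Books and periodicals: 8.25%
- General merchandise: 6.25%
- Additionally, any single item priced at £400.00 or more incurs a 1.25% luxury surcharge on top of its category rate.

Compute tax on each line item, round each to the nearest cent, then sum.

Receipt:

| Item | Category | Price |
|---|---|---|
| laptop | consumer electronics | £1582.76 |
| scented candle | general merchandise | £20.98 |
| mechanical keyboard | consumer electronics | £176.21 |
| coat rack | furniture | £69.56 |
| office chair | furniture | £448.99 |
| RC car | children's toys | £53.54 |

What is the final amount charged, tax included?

Laptop £1582.76: consumer electronics → 8% + 1.25% surcharge = 9.25% → £146.41
Scented candle £20.98: general merchandise → 6.25% → £1.31
Mechanical keyboard £176.21: consumer electronics → 8% → £14.10
Coat rack £69.56: furniture → 9.75% → £6.78
Office chair £448.99: furniture → 9.75% + 1.25% surcharge = 11% → £49.39
RC car £53.54: children's toys → 7.5% → £4.02
Subtotal = £2352.04; tax = £222.01; total due = £2574.05

£2574.05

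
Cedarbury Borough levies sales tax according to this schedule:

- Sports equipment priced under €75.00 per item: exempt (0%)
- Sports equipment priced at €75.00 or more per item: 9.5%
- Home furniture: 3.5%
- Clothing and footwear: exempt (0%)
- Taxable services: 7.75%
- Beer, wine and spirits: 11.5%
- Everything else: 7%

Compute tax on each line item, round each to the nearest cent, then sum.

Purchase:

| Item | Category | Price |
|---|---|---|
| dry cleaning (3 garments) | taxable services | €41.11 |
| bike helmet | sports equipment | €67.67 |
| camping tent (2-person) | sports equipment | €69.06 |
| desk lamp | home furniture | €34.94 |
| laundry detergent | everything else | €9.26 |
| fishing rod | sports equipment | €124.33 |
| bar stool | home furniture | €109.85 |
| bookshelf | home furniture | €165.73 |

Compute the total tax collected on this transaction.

€26.51

Dry cleaning (3 garments) €41.11: taxable services → 7.75% → €3.19
Bike helmet €67.67: sports equipment, under €75.00 → 0% → €0.00
Camping tent (2-person) €69.06: sports equipment, under €75.00 → 0% → €0.00
Desk lamp €34.94: home furniture → 3.5% → €1.22
Laundry detergent €9.26: everything else → 7% → €0.65
Fishing rod €124.33: sports equipment, €75.00 or more → 9.5% → €11.81
Bar stool €109.85: home furniture → 3.5% → €3.84
Bookshelf €165.73: home furniture → 3.5% → €5.80
Total tax = €3.19 + €1.22 + €0.65 + €11.81 + €3.84 + €5.80 = €26.51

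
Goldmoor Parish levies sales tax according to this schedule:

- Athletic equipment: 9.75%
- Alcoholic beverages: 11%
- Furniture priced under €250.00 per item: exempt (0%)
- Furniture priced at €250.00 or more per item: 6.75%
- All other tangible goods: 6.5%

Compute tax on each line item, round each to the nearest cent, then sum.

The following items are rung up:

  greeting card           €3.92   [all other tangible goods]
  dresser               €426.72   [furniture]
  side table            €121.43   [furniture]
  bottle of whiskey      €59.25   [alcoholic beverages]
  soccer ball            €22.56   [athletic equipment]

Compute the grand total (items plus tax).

€671.65

Greeting card €3.92: all other tangible goods → 6.5% → €0.25
Dresser €426.72: furniture, €250.00 or more → 6.75% → €28.80
Side table €121.43: furniture, under €250.00 → 0% → €0.00
Bottle of whiskey €59.25: alcoholic beverages → 11% → €6.52
Soccer ball €22.56: athletic equipment → 9.75% → €2.20
Subtotal = €633.88; tax = €37.77; total due = €671.65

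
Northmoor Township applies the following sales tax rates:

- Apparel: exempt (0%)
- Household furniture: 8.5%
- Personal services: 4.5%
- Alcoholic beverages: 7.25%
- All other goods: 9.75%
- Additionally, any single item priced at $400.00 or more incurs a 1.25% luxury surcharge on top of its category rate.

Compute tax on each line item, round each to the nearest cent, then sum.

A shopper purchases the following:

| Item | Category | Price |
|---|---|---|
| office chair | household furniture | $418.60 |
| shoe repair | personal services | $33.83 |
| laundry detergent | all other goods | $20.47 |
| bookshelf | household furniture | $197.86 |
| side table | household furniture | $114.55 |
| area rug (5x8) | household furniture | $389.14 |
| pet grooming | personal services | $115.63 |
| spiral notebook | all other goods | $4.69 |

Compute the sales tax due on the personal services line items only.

Shoe repair $33.83: personal services → 4.5% → $1.52
Pet grooming $115.63: personal services → 4.5% → $5.20
Tax on personal services = $1.52 + $5.20 = $6.72

$6.72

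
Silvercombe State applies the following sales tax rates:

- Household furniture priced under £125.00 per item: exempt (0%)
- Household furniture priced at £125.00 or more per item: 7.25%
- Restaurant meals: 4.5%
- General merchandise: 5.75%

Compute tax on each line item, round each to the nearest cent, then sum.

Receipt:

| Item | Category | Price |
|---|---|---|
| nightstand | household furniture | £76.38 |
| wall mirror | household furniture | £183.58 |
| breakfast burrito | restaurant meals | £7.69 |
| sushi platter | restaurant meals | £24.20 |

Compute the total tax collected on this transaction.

£14.75

Nightstand £76.38: household furniture, under £125.00 → 0% → £0.00
Wall mirror £183.58: household furniture, £125.00 or more → 7.25% → £13.31
Breakfast burrito £7.69: restaurant meals → 4.5% → £0.35
Sushi platter £24.20: restaurant meals → 4.5% → £1.09
Total tax = £13.31 + £0.35 + £1.09 = £14.75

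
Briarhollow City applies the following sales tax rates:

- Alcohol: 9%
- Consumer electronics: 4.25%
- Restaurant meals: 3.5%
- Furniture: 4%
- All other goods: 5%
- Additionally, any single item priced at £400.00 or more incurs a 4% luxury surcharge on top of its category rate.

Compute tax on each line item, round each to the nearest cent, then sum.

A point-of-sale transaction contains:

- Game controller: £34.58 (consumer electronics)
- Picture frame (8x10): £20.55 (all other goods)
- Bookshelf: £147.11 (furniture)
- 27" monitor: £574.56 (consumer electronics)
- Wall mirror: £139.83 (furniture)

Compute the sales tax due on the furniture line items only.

Bookshelf £147.11: furniture → 4% → £5.88
Wall mirror £139.83: furniture → 4% → £5.59
Tax on furniture = £5.88 + £5.59 = £11.47

£11.47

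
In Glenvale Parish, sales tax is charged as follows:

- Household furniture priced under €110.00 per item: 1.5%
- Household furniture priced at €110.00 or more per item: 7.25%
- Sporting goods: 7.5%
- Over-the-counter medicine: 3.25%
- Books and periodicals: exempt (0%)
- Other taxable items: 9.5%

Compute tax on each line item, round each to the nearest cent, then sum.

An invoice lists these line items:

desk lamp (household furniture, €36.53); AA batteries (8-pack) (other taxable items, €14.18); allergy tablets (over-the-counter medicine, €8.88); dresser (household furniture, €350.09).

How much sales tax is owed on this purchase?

€27.57

Desk lamp €36.53: household furniture, under €110.00 → 1.5% → €0.55
AA batteries (8-pack) €14.18: other taxable items → 9.5% → €1.35
Allergy tablets €8.88: over-the-counter medicine → 3.25% → €0.29
Dresser €350.09: household furniture, €110.00 or more → 7.25% → €25.38
Total tax = €0.55 + €1.35 + €0.29 + €25.38 = €27.57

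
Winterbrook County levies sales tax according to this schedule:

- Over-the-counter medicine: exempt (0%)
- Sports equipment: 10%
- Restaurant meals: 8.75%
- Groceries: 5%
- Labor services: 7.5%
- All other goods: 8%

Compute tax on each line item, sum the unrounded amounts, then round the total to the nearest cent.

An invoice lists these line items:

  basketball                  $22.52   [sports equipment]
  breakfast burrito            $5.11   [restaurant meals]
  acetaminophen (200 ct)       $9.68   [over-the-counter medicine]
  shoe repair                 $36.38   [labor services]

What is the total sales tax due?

Basketball $22.52: sports equipment → 10% → $2.252
Breakfast burrito $5.11: restaurant meals → 8.75% → $0.447125
Acetaminophen (200 ct) $9.68: over-the-counter medicine → 0% → $0.00
Shoe repair $36.38: labor services → 7.5% → $2.7285
Unrounded tax sum = $5.427625 → $5.43

$5.43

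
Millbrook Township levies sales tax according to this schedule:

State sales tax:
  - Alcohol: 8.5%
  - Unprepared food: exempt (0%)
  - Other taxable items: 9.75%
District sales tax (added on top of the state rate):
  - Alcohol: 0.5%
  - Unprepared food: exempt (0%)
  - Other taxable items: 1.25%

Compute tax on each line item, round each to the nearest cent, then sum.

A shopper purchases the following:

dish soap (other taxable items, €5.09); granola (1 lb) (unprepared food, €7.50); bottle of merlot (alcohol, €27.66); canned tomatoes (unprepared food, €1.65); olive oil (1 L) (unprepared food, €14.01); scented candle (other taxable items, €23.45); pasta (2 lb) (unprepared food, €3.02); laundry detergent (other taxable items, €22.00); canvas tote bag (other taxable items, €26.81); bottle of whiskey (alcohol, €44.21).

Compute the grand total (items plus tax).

Dish soap €5.09: other taxable items → 9.75% + 1.25% district = 11% → €0.56
Granola (1 lb) €7.50: unprepared food → 0% + 0% district = 0% → €0.00
Bottle of merlot €27.66: alcohol → 8.5% + 0.5% district = 9% → €2.49
Canned tomatoes €1.65: unprepared food → 0% + 0% district = 0% → €0.00
Olive oil (1 L) €14.01: unprepared food → 0% + 0% district = 0% → €0.00
Scented candle €23.45: other taxable items → 9.75% + 1.25% district = 11% → €2.58
Pasta (2 lb) €3.02: unprepared food → 0% + 0% district = 0% → €0.00
Laundry detergent €22.00: other taxable items → 9.75% + 1.25% district = 11% → €2.42
Canvas tote bag €26.81: other taxable items → 9.75% + 1.25% district = 11% → €2.95
Bottle of whiskey €44.21: alcohol → 8.5% + 0.5% district = 9% → €3.98
Subtotal = €175.40; tax = €14.98; total due = €190.38

€190.38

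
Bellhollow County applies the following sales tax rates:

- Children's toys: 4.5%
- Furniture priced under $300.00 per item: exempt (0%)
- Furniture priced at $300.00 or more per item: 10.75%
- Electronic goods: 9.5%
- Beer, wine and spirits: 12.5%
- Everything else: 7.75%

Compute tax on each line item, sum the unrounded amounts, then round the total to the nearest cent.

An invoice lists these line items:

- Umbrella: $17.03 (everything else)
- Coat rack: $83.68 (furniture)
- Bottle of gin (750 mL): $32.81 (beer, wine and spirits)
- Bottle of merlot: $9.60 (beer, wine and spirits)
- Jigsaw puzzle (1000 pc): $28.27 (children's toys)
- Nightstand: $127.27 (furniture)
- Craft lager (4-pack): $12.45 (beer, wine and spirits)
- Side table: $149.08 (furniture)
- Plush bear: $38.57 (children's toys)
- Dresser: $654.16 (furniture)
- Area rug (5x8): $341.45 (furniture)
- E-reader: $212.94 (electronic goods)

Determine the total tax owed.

Umbrella $17.03: everything else → 7.75% → $1.319825
Coat rack $83.68: furniture, under $300.00 → 0% → $0.00
Bottle of gin (750 mL) $32.81: beer, wine and spirits → 12.5% → $4.10125
Bottle of merlot $9.60: beer, wine and spirits → 12.5% → $1.20
Jigsaw puzzle (1000 pc) $28.27: children's toys → 4.5% → $1.27215
Nightstand $127.27: furniture, under $300.00 → 0% → $0.00
Craft lager (4-pack) $12.45: beer, wine and spirits → 12.5% → $1.55625
Side table $149.08: furniture, under $300.00 → 0% → $0.00
Plush bear $38.57: children's toys → 4.5% → $1.73565
Dresser $654.16: furniture, $300.00 or more → 10.75% → $70.3222
Area rug (5x8) $341.45: furniture, $300.00 or more → 10.75% → $36.705875
E-reader $212.94: electronic goods → 9.5% → $20.2293
Unrounded tax sum = $138.4425 → $138.44

$138.44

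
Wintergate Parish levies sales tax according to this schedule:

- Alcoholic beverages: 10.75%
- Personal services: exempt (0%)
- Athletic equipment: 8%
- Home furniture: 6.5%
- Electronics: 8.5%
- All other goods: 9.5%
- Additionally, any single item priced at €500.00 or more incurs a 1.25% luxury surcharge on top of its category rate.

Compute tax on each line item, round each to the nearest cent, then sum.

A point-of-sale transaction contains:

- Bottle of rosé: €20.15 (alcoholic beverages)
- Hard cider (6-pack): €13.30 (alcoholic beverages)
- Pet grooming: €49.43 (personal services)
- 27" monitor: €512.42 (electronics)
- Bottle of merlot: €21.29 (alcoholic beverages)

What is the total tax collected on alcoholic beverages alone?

€5.89

Bottle of rosé €20.15: alcoholic beverages → 10.75% → €2.17
Hard cider (6-pack) €13.30: alcoholic beverages → 10.75% → €1.43
Bottle of merlot €21.29: alcoholic beverages → 10.75% → €2.29
Tax on alcoholic beverages = €2.17 + €1.43 + €2.29 = €5.89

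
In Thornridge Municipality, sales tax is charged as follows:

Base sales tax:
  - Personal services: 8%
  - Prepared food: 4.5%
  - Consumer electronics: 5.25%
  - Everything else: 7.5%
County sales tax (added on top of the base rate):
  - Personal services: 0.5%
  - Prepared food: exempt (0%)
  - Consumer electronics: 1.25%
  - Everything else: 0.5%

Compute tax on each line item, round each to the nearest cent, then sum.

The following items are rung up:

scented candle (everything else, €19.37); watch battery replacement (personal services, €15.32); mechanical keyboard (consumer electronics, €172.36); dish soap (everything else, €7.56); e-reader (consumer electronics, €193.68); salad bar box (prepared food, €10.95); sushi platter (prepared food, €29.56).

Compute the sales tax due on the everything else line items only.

€2.15

Scented candle €19.37: everything else → 7.5% + 0.5% county = 8% → €1.55
Dish soap €7.56: everything else → 7.5% + 0.5% county = 8% → €0.60
Tax on everything else = €1.55 + €0.60 = €2.15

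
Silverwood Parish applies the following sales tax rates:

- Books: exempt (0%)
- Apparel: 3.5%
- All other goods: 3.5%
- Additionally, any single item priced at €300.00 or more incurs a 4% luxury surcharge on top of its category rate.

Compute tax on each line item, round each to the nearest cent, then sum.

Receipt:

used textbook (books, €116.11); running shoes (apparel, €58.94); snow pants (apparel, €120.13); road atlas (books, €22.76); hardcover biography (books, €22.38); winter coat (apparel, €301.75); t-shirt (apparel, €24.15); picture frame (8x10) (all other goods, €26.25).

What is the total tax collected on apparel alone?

€29.74

Running shoes €58.94: apparel → 3.5% → €2.06
Snow pants €120.13: apparel → 3.5% → €4.20
Winter coat €301.75: apparel → 3.5% + 4% surcharge = 7.5% → €22.63
T-shirt €24.15: apparel → 3.5% → €0.85
Tax on apparel = €2.06 + €4.20 + €22.63 + €0.85 = €29.74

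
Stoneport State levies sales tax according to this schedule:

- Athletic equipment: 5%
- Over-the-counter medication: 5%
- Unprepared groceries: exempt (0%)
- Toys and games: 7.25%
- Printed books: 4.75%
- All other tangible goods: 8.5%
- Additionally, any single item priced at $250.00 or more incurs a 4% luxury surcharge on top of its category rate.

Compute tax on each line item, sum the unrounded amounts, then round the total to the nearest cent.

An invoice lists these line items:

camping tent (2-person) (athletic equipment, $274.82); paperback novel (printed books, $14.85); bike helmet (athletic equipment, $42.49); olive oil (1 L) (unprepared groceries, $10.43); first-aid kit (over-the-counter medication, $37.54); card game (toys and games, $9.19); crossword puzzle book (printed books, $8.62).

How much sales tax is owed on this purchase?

$30.52

Camping tent (2-person) $274.82: athletic equipment → 5% + 4% surcharge = 9% → $24.7338
Paperback novel $14.85: printed books → 4.75% → $0.705375
Bike helmet $42.49: athletic equipment → 5% → $2.1245
Olive oil (1 L) $10.43: unprepared groceries → 0% → $0.00
First-aid kit $37.54: over-the-counter medication → 5% → $1.877
Card game $9.19: toys and games → 7.25% → $0.666275
Crossword puzzle book $8.62: printed books → 4.75% → $0.40945
Unrounded tax sum = $30.5164 → $30.52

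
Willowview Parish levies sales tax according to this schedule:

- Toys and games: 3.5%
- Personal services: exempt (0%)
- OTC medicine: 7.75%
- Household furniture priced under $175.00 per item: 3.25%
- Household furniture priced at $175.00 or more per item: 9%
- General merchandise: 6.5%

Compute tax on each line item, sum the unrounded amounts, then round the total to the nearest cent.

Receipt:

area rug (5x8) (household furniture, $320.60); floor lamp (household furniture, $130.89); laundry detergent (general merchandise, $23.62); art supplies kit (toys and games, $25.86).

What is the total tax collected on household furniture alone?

$33.11

Area rug (5x8) $320.60: household furniture, $175.00 or more → 9% → $28.854
Floor lamp $130.89: household furniture, under $175.00 → 3.25% → $4.253925
Tax on household furniture: unrounded sum = $33.107925 → $33.11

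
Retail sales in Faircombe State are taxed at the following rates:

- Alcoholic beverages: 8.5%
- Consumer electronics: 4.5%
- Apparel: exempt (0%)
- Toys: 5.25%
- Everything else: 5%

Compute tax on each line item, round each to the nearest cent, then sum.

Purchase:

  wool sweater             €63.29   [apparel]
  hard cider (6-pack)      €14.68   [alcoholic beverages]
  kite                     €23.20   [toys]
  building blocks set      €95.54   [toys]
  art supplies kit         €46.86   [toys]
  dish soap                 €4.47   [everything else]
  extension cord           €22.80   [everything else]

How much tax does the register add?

€11.31

Wool sweater €63.29: apparel → 0% → €0.00
Hard cider (6-pack) €14.68: alcoholic beverages → 8.5% → €1.25
Kite €23.20: toys → 5.25% → €1.22
Building blocks set €95.54: toys → 5.25% → €5.02
Art supplies kit €46.86: toys → 5.25% → €2.46
Dish soap €4.47: everything else → 5% → €0.22
Extension cord €22.80: everything else → 5% → €1.14
Total tax = €1.25 + €1.22 + €5.02 + €2.46 + €0.22 + €1.14 = €11.31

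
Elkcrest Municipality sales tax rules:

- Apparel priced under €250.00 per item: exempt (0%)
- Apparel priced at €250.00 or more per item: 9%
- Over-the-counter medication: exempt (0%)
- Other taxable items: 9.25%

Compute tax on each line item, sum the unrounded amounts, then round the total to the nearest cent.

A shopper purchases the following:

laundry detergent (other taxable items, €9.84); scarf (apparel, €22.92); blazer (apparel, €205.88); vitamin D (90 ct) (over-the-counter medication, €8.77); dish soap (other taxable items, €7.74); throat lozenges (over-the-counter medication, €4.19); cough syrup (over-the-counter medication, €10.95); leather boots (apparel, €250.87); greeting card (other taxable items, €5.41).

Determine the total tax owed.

Laundry detergent €9.84: other taxable items → 9.25% → €0.9102
Scarf €22.92: apparel, under €250.00 → 0% → €0.00
Blazer €205.88: apparel, under €250.00 → 0% → €0.00
Vitamin D (90 ct) €8.77: over-the-counter medication → 0% → €0.00
Dish soap €7.74: other taxable items → 9.25% → €0.71595
Throat lozenges €4.19: over-the-counter medication → 0% → €0.00
Cough syrup €10.95: over-the-counter medication → 0% → €0.00
Leather boots €250.87: apparel, €250.00 or more → 9% → €22.5783
Greeting card €5.41: other taxable items → 9.25% → €0.500425
Unrounded tax sum = €24.704875 → €24.70

€24.70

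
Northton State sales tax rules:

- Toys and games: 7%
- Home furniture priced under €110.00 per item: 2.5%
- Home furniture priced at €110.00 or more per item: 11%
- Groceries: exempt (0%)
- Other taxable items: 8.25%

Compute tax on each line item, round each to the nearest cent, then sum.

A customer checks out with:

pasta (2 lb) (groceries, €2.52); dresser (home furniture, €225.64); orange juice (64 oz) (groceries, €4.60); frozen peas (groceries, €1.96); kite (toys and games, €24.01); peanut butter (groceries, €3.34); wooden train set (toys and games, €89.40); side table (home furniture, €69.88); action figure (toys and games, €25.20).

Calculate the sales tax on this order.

€36.27

Pasta (2 lb) €2.52: groceries → 0% → €0.00
Dresser €225.64: home furniture, €110.00 or more → 11% → €24.82
Orange juice (64 oz) €4.60: groceries → 0% → €0.00
Frozen peas €1.96: groceries → 0% → €0.00
Kite €24.01: toys and games → 7% → €1.68
Peanut butter €3.34: groceries → 0% → €0.00
Wooden train set €89.40: toys and games → 7% → €6.26
Side table €69.88: home furniture, under €110.00 → 2.5% → €1.75
Action figure €25.20: toys and games → 7% → €1.76
Total tax = €24.82 + €1.68 + €6.26 + €1.75 + €1.76 = €36.27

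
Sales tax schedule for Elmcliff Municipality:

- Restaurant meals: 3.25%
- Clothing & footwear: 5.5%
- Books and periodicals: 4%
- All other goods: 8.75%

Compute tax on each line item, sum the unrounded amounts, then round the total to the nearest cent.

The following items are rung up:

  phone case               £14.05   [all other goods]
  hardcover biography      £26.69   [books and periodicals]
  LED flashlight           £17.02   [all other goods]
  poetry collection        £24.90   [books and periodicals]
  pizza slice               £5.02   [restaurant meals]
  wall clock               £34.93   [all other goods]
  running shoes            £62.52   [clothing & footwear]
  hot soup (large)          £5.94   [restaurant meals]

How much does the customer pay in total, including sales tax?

Phone case £14.05: all other goods → 8.75% → £1.229375
Hardcover biography £26.69: books and periodicals → 4% → £1.0676
LED flashlight £17.02: all other goods → 8.75% → £1.48925
Poetry collection £24.90: books and periodicals → 4% → £0.996
Pizza slice £5.02: restaurant meals → 3.25% → £0.16315
Wall clock £34.93: all other goods → 8.75% → £3.056375
Running shoes £62.52: clothing & footwear → 5.5% → £3.4386
Hot soup (large) £5.94: restaurant meals → 3.25% → £0.19305
Subtotal = £191.07; unrounded tax = £11.6334 → £11.63; total due = £202.70

£202.70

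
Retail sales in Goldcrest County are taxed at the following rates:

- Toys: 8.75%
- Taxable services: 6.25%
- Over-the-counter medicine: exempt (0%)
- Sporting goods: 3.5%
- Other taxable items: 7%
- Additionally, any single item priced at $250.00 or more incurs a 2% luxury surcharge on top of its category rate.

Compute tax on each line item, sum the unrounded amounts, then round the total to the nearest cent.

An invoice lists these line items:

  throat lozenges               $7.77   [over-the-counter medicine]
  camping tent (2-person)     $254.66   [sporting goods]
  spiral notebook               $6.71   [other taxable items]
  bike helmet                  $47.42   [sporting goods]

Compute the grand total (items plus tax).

Throat lozenges $7.77: over-the-counter medicine → 0% → $0.00
Camping tent (2-person) $254.66: sporting goods → 3.5% + 2% surcharge = 5.5% → $14.0063
Spiral notebook $6.71: other taxable items → 7% → $0.4697
Bike helmet $47.42: sporting goods → 3.5% → $1.6597
Subtotal = $316.56; unrounded tax = $16.1357 → $16.14; total due = $332.70

$332.70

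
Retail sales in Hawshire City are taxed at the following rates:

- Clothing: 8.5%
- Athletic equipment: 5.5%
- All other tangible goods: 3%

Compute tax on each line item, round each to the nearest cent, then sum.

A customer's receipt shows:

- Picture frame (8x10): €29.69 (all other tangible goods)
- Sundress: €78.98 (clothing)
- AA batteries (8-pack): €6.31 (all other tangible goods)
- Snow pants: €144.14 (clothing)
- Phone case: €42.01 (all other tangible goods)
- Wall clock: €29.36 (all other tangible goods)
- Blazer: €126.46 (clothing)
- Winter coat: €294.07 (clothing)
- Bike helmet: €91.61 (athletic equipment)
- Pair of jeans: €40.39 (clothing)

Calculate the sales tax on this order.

Picture frame (8x10) €29.69: all other tangible goods → 3% → €0.89
Sundress €78.98: clothing → 8.5% → €6.71
AA batteries (8-pack) €6.31: all other tangible goods → 3% → €0.19
Snow pants €144.14: clothing → 8.5% → €12.25
Phone case €42.01: all other tangible goods → 3% → €1.26
Wall clock €29.36: all other tangible goods → 3% → €0.88
Blazer €126.46: clothing → 8.5% → €10.75
Winter coat €294.07: clothing → 8.5% → €25.00
Bike helmet €91.61: athletic equipment → 5.5% → €5.04
Pair of jeans €40.39: clothing → 8.5% → €3.43
Total tax = €0.89 + €6.71 + €0.19 + €12.25 + €1.26 + €0.88 + €10.75 + €25.00 + €5.04 + €3.43 = €66.40

€66.40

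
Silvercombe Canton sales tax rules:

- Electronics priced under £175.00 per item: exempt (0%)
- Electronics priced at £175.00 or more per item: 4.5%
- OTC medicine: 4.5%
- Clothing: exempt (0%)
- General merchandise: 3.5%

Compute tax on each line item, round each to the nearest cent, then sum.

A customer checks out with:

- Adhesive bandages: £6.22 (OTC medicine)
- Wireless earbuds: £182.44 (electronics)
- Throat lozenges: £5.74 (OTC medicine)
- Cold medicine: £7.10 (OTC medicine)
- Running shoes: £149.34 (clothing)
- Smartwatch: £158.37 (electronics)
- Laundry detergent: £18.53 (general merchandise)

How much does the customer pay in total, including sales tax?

£537.46

Adhesive bandages £6.22: OTC medicine → 4.5% → £0.28
Wireless earbuds £182.44: electronics, £175.00 or more → 4.5% → £8.21
Throat lozenges £5.74: OTC medicine → 4.5% → £0.26
Cold medicine £7.10: OTC medicine → 4.5% → £0.32
Running shoes £149.34: clothing → 0% → £0.00
Smartwatch £158.37: electronics, under £175.00 → 0% → £0.00
Laundry detergent £18.53: general merchandise → 3.5% → £0.65
Subtotal = £527.74; tax = £9.72; total due = £537.46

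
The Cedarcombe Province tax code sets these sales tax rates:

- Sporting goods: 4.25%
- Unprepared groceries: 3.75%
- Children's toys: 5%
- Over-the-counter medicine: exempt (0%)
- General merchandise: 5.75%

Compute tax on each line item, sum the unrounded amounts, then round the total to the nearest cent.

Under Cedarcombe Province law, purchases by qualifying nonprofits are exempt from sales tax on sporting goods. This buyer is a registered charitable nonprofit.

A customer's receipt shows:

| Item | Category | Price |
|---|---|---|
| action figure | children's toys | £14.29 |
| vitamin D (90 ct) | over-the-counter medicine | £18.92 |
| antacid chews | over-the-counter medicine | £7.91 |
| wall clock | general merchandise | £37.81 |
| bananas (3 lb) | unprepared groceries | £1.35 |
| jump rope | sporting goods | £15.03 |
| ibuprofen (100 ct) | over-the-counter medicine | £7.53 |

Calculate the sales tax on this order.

£2.94

Action figure £14.29: children's toys → 5% → £0.7145
Vitamin D (90 ct) £18.92: over-the-counter medicine → 0% → £0.00
Antacid chews £7.91: over-the-counter medicine → 0% → £0.00
Wall clock £37.81: general merchandise → 5.75% → £2.174075
Bananas (3 lb) £1.35: unprepared groceries → 3.75% → £0.050625
Jump rope £15.03: sporting goods, buyer-exempt → 0% → £0.00
Ibuprofen (100 ct) £7.53: over-the-counter medicine → 0% → £0.00
Unrounded tax sum = £2.9392 → £2.94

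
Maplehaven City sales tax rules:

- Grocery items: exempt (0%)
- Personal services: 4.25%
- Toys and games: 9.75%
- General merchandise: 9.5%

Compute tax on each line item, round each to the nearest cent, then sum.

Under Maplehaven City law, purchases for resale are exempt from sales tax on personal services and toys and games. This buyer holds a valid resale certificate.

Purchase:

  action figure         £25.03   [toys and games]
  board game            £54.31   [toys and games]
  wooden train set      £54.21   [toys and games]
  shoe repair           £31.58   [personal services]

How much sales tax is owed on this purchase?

£0.00

Action figure £25.03: toys and games, buyer-exempt → 0% → £0.00
Board game £54.31: toys and games, buyer-exempt → 0% → £0.00
Wooden train set £54.21: toys and games, buyer-exempt → 0% → £0.00
Shoe repair £31.58: personal services, buyer-exempt → 0% → £0.00
Total tax = £0.00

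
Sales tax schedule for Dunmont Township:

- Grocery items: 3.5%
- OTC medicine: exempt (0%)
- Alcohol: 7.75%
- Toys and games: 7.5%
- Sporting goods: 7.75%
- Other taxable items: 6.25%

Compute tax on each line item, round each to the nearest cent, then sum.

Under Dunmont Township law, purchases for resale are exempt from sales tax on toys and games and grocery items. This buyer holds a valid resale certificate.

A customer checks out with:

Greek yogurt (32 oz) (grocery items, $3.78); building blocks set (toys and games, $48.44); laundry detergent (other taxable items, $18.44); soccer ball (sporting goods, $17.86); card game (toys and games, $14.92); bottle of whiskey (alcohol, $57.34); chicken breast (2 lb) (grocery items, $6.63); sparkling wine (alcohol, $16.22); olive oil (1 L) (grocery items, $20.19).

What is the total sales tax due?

Greek yogurt (32 oz) $3.78: grocery items, buyer-exempt → 0% → $0.00
Building blocks set $48.44: toys and games, buyer-exempt → 0% → $0.00
Laundry detergent $18.44: other taxable items → 6.25% → $1.15
Soccer ball $17.86: sporting goods → 7.75% → $1.38
Card game $14.92: toys and games, buyer-exempt → 0% → $0.00
Bottle of whiskey $57.34: alcohol → 7.75% → $4.44
Chicken breast (2 lb) $6.63: grocery items, buyer-exempt → 0% → $0.00
Sparkling wine $16.22: alcohol → 7.75% → $1.26
Olive oil (1 L) $20.19: grocery items, buyer-exempt → 0% → $0.00
Total tax = $1.15 + $1.38 + $4.44 + $1.26 = $8.23

$8.23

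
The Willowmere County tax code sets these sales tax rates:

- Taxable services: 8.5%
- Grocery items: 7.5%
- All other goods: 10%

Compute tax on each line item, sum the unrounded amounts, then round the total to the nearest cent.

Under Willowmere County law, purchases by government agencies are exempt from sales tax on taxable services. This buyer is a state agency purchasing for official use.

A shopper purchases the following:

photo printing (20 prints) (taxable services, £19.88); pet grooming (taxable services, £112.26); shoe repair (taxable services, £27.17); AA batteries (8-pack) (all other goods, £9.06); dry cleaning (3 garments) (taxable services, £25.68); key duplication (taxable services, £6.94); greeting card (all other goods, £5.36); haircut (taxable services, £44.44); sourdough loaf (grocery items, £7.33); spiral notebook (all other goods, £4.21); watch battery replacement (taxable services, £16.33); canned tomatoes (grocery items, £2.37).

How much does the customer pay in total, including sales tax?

£283.62

Photo printing (20 prints) £19.88: taxable services, buyer-exempt → 0% → £0.00
Pet grooming £112.26: taxable services, buyer-exempt → 0% → £0.00
Shoe repair £27.17: taxable services, buyer-exempt → 0% → £0.00
AA batteries (8-pack) £9.06: all other goods → 10% → £0.906
Dry cleaning (3 garments) £25.68: taxable services, buyer-exempt → 0% → £0.00
Key duplication £6.94: taxable services, buyer-exempt → 0% → £0.00
Greeting card £5.36: all other goods → 10% → £0.536
Haircut £44.44: taxable services, buyer-exempt → 0% → £0.00
Sourdough loaf £7.33: grocery items → 7.5% → £0.54975
Spiral notebook £4.21: all other goods → 10% → £0.421
Watch battery replacement £16.33: taxable services, buyer-exempt → 0% → £0.00
Canned tomatoes £2.37: grocery items → 7.5% → £0.17775
Subtotal = £281.03; unrounded tax = £2.5905 → £2.59; total due = £283.62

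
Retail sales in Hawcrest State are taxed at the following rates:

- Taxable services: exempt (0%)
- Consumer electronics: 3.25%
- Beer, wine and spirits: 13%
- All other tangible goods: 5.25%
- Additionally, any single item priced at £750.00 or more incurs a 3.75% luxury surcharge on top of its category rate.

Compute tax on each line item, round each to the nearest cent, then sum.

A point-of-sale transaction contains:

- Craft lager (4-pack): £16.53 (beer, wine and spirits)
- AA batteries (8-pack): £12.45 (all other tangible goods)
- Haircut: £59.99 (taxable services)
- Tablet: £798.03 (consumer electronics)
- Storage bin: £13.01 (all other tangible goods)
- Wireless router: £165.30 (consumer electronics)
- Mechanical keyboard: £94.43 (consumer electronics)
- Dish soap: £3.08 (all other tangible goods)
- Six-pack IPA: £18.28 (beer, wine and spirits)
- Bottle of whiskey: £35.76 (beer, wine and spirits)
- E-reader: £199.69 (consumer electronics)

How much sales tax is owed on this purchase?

£81.46

Craft lager (4-pack) £16.53: beer, wine and spirits → 13% → £2.15
AA batteries (8-pack) £12.45: all other tangible goods → 5.25% → £0.65
Haircut £59.99: taxable services → 0% → £0.00
Tablet £798.03: consumer electronics → 3.25% + 3.75% surcharge = 7% → £55.86
Storage bin £13.01: all other tangible goods → 5.25% → £0.68
Wireless router £165.30: consumer electronics → 3.25% → £5.37
Mechanical keyboard £94.43: consumer electronics → 3.25% → £3.07
Dish soap £3.08: all other tangible goods → 5.25% → £0.16
Six-pack IPA £18.28: beer, wine and spirits → 13% → £2.38
Bottle of whiskey £35.76: beer, wine and spirits → 13% → £4.65
E-reader £199.69: consumer electronics → 3.25% → £6.49
Total tax = £2.15 + £0.65 + £55.86 + £0.68 + £5.37 + £3.07 + £0.16 + £2.38 + £4.65 + £6.49 = £81.46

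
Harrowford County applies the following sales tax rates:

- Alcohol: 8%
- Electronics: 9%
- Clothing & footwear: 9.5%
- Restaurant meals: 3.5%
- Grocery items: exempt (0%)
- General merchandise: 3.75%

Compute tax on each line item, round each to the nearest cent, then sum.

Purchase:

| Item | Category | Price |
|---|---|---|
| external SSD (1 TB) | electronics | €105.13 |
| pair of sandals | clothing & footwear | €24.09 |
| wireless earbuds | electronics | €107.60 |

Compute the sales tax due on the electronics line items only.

External SSD (1 TB) €105.13: electronics → 9% → €9.46
Wireless earbuds €107.60: electronics → 9% → €9.68
Tax on electronics = €9.46 + €9.68 = €19.14

€19.14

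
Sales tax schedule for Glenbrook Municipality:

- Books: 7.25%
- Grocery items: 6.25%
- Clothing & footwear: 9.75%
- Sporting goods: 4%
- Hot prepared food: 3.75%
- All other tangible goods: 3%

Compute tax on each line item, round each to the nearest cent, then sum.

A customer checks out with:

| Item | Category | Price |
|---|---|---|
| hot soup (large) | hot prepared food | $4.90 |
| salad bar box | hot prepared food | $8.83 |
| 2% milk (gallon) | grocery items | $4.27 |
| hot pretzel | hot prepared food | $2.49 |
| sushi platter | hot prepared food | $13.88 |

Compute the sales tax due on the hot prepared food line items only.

$1.12

Hot soup (large) $4.90: hot prepared food → 3.75% → $0.18
Salad bar box $8.83: hot prepared food → 3.75% → $0.33
Hot pretzel $2.49: hot prepared food → 3.75% → $0.09
Sushi platter $13.88: hot prepared food → 3.75% → $0.52
Tax on hot prepared food = $0.18 + $0.33 + $0.09 + $0.52 = $1.12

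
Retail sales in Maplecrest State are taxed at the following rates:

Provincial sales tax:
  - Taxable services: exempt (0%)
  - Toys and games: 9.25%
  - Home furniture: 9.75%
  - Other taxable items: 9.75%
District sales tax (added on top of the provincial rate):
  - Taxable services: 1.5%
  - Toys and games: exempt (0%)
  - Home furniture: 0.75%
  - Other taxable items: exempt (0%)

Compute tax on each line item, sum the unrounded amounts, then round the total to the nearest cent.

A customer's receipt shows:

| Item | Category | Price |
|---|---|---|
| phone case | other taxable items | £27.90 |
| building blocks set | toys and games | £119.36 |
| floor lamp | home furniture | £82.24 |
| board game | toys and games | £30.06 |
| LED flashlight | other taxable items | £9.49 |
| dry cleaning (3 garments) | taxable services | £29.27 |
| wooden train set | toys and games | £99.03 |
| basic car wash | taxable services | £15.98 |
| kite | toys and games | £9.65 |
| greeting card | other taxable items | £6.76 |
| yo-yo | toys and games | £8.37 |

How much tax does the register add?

Phone case £27.90: other taxable items → 9.75% + 0% district = 9.75% → £2.72025
Building blocks set £119.36: toys and games → 9.25% + 0% district = 9.25% → £11.0408
Floor lamp £82.24: home furniture → 9.75% + 0.75% district = 10.5% → £8.6352
Board game £30.06: toys and games → 9.25% + 0% district = 9.25% → £2.78055
LED flashlight £9.49: other taxable items → 9.75% + 0% district = 9.75% → £0.925275
Dry cleaning (3 garments) £29.27: taxable services → 0% + 1.5% district = 1.5% → £0.43905
Wooden train set £99.03: toys and games → 9.25% + 0% district = 9.25% → £9.160275
Basic car wash £15.98: taxable services → 0% + 1.5% district = 1.5% → £0.2397
Kite £9.65: toys and games → 9.25% + 0% district = 9.25% → £0.892625
Greeting card £6.76: other taxable items → 9.75% + 0% district = 9.75% → £0.6591
Yo-yo £8.37: toys and games → 9.25% + 0% district = 9.25% → £0.774225
Unrounded tax sum = £38.26705 → £38.27

£38.27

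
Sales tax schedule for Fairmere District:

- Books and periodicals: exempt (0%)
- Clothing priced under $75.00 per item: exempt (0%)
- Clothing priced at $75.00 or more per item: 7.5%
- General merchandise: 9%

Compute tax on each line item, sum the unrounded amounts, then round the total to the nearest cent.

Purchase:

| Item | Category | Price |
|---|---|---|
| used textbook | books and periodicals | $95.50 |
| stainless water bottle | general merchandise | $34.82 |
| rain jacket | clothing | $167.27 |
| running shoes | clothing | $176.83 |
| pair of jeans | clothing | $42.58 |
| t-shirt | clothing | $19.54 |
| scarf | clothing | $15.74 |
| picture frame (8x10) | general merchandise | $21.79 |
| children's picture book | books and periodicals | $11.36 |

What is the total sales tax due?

$30.90

Used textbook $95.50: books and periodicals → 0% → $0.00
Stainless water bottle $34.82: general merchandise → 9% → $3.1338
Rain jacket $167.27: clothing, $75.00 or more → 7.5% → $12.54525
Running shoes $176.83: clothing, $75.00 or more → 7.5% → $13.26225
Pair of jeans $42.58: clothing, under $75.00 → 0% → $0.00
T-shirt $19.54: clothing, under $75.00 → 0% → $0.00
Scarf $15.74: clothing, under $75.00 → 0% → $0.00
Picture frame (8x10) $21.79: general merchandise → 9% → $1.9611
Children's picture book $11.36: books and periodicals → 0% → $0.00
Unrounded tax sum = $30.9024 → $30.90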